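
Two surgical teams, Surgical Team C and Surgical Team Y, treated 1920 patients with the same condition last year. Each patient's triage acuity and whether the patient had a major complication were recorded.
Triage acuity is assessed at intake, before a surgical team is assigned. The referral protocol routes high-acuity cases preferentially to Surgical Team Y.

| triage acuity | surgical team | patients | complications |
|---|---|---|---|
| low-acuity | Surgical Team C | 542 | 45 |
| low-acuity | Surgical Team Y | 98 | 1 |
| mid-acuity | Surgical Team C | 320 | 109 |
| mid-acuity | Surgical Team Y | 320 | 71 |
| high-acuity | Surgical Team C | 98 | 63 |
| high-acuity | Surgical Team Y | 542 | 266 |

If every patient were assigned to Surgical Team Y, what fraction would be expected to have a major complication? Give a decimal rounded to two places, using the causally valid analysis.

0.24

Surgical Team Y is lower inside every triage acuity stratum but Surgical Team C is lower in aggregate. Whether to stratify depends on how triage acuity relates to the surgical team.
Triage acuity satisfies the back-door criterion: it is not a descendant of the surgical team, and it blocks the spurious path from surgical team to outcome. Adjusting for it (i.e., using the within-triage acuity rates) gives the causal effect.
Standardising Surgical Team Y to the population triage acuity mix: 0.333·1/98 + 0.333·71/320 + 0.333·266/542 = 0.241.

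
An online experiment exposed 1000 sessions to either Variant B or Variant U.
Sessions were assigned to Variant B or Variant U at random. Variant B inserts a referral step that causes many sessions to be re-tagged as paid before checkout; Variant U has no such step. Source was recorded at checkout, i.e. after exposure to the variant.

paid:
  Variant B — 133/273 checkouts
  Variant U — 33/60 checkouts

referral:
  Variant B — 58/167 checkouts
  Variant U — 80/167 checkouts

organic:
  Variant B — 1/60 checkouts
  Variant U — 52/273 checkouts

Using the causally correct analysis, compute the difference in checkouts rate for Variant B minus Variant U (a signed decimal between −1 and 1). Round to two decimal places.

The distribution of traffic source is itself part of what the variant does — it is an intermediate outcome. Holding it fixed would remove that part of the effect; the total effect is the pooled difference.
The causal difference is the pooled difference: 0.384 − 0.330 = +0.054.

+0.05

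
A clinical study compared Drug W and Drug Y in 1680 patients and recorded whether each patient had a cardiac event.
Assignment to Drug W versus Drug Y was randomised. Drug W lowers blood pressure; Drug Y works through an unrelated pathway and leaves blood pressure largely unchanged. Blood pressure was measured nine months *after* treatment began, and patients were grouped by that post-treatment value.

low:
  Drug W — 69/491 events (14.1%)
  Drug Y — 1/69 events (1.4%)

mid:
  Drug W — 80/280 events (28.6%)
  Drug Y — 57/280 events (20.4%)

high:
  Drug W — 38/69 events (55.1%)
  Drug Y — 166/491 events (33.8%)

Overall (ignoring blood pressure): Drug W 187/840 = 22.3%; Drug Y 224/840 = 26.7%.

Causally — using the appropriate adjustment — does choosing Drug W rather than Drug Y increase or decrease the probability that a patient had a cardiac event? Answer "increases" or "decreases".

Within every blood pressure level Drug Y has the lower rate, yet pooled Drug W does — Simpson's reversal.
Blood pressure is recorded after the drug and is itself shifted by it — it sits on the causal path from drug to outcome. Conditioning on a mediator would strip out part of the effect we want; the pooled comparison gives the total causal effect.
Pooled: Drug W 22.3% vs Drug Y 26.7%; Drug W is lower overall.

decreases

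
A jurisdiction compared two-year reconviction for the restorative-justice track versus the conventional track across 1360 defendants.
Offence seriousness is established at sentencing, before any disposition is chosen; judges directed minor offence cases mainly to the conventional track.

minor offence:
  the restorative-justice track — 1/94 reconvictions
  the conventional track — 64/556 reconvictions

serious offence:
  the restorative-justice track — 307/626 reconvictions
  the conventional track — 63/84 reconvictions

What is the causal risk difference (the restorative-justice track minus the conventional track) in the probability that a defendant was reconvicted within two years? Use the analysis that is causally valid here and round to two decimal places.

-0.19

Nothing the disposition does changes offence seriousness; the imbalance is an allocation artefact. With offence seriousness also predicting the outcome, the pooled figure is confounded, and the within-stratum comparison is the causal one.
Adjusting over the population distribution of offence seriousness: 0.478·(0.011−0.115) + 0.522·(0.490−0.750) = -0.185.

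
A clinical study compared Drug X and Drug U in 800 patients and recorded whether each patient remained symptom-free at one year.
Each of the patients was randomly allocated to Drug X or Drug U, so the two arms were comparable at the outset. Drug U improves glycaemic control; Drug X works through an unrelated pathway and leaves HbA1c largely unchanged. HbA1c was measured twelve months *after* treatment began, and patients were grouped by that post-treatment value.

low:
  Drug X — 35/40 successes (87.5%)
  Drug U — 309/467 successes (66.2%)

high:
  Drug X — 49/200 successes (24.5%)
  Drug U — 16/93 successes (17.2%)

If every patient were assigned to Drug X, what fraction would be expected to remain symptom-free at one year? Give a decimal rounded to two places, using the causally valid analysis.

The distribution of HbA1c is itself part of what the drug does — it is an intermediate outcome. Holding it fixed would remove that part of the effect; the total effect is the pooled difference.
So P(outcome | do(Drug X)) is just the pooled rate for Drug X: 84/240 = 0.350.

0.35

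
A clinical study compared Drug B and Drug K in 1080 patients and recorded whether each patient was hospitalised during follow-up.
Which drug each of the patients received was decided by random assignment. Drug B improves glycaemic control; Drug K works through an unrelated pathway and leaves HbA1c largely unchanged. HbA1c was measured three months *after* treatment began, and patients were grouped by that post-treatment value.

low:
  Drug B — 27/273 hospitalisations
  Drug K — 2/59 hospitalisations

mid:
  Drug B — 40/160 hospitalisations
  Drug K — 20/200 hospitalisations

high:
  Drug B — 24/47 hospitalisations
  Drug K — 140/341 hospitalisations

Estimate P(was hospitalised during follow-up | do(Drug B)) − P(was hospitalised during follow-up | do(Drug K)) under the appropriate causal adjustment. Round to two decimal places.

-0.08

Within every HbA1c level Drug K has the lower rate, yet pooled Drug B does — Simpson's reversal.
HbA1c is downstream of the drug. One should not condition on a consequence of treatment, so the overall rates are the right comparison.
The causal difference is the pooled difference: 0.190 − 0.270 = -0.080.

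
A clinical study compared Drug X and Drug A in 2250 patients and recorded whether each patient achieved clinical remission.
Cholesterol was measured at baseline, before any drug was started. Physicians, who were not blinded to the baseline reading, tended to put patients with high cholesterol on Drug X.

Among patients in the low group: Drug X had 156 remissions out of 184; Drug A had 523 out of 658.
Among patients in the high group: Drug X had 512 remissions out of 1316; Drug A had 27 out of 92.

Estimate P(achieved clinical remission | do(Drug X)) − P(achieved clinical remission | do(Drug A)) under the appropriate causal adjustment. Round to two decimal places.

+0.08

Cholesterol is set before the drug has any effect — it is not caused by the drug — and it independently drives the outcome. That makes it a confounder, so the causal comparison is within cholesterol levels.
Adjusting over the population distribution of cholesterol: 0.374·(0.848−0.795) + 0.626·(0.389−0.293) = +0.080.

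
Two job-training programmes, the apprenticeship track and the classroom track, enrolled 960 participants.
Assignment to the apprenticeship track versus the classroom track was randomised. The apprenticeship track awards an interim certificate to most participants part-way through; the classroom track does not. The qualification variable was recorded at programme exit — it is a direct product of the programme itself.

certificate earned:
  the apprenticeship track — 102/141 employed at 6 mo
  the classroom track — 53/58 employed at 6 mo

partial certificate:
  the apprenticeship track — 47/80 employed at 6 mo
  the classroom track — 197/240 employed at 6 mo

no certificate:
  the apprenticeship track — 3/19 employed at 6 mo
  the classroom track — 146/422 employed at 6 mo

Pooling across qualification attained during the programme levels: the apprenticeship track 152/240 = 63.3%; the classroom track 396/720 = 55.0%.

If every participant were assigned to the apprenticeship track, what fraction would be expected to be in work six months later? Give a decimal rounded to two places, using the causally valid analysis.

Within every qualification attained during the programme level the classroom track has the higher rate, yet pooled the apprenticeship track does — Simpson's reversal.
Qualification attained during the programme is downstream of the programme. One should not condition on a consequence of treatment, so the overall rates are the right comparison.
So P(outcome | do(the apprenticeship track)) is just the pooled rate for the apprenticeship track: 152/240 = 0.633.

0.63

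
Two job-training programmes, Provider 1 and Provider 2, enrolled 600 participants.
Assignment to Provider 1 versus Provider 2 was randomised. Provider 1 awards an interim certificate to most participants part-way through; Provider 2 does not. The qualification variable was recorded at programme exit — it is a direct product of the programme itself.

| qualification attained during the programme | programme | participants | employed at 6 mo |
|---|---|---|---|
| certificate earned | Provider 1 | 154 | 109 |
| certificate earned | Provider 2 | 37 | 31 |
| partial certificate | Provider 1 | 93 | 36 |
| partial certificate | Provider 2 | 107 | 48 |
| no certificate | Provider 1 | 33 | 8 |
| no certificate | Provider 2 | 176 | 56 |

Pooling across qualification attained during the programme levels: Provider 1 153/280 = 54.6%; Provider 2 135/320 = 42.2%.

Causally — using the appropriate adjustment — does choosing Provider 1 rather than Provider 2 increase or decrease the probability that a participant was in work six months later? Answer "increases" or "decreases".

Qualification attained during the programme lies on the pathway programme → qualification attained during the programme → outcome, so adjusting for it blocks the indirect effect. For the total causal effect of programme, use the unadjusted pooled rates.
Pooled: Provider 1 54.6% vs Provider 2 42.2%; Provider 1 is higher overall.

increases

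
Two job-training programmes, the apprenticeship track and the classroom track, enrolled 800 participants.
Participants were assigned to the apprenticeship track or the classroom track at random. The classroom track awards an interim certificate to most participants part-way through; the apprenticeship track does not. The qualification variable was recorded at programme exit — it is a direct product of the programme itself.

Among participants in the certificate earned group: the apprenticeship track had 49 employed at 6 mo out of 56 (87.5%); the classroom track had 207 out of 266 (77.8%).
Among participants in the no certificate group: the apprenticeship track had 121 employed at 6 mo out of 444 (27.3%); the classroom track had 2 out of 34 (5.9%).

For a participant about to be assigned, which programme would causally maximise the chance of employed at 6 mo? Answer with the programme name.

The stratified and pooled comparisons disagree (the apprenticeship track wins within each qualification attained during the programme; the classroom track wins overall), so the answer turns on the causal role of qualification attained during the programme.
Stratifying would compare programmes among participants the programmes themselves sorted into qualification attained during the programme groups — a form of selection on an intermediate. The unconditioned pooled rates give the total causal effect.
Pooled: the apprenticeship track 34.0% vs the classroom track 69.7%; the classroom track is higher overall.

the classroom track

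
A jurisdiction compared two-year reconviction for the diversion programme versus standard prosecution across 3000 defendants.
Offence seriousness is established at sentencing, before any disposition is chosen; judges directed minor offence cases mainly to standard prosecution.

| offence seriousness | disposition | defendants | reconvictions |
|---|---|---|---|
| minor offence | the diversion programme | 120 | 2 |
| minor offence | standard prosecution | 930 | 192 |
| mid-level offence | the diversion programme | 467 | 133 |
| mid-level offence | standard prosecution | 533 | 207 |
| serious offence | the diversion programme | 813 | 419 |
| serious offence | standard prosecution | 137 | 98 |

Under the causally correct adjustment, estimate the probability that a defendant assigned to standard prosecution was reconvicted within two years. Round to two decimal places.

0.43

Nothing the disposition does changes offence seriousness; the imbalance is an allocation artefact. With offence seriousness also predicting the outcome, the pooled figure is confounded, and the within-stratum comparison is the causal one.
Standardising standard prosecution to the population offence seriousness mix: 0.350·192/930 + 0.333·207/533 + 0.317·98/137 = 0.428.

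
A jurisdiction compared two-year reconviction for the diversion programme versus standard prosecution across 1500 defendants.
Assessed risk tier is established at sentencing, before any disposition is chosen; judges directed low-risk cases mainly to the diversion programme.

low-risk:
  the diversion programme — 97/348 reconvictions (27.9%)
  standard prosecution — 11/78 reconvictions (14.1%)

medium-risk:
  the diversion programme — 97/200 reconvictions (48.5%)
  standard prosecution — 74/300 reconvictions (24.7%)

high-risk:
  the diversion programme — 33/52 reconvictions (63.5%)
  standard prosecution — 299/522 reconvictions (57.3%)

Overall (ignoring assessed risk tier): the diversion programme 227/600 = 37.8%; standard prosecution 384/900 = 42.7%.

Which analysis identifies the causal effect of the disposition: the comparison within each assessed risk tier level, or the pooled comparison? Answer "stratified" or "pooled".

The stratified and pooled comparisons disagree (standard prosecution wins within each assessed risk tier; the diversion programme wins overall), so the answer turns on the causal role of assessed risk tier.
Assessed risk tier differs across dispositions for reasons unrelated to any effect of the disposition itself, and it separately predicts the outcome — a classic confounder. We must compare within assessed risk tier levels.
Within each level — low-risk: 27.9% vs 14.1%; medium-risk: 48.5% vs 24.7%; high-risk: 63.5% vs 57.3% — standard prosecution is lower every time.

stratified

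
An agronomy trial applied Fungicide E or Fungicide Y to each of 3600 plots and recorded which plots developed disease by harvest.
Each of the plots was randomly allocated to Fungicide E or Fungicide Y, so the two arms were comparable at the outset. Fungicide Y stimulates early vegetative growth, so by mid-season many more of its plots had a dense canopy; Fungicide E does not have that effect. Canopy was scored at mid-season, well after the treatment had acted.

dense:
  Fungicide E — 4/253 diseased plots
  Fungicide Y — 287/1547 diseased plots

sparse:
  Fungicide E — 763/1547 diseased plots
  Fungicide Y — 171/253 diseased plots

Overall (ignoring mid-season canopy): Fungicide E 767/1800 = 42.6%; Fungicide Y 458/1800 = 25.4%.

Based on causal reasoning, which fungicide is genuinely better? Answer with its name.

The mid-season canopy-specific comparison favours Fungicide E throughout, but the pooled figures favour Fungicide Y. The question is whether to condition on mid-season canopy.
The distribution of mid-season canopy is itself part of what the fungicide does — it is an intermediate outcome. Holding it fixed would remove that part of the effect; the total effect is the pooled difference.
Pooled: Fungicide E 42.6% vs Fungicide Y 25.4%; Fungicide Y is lower overall.

Fungicide Y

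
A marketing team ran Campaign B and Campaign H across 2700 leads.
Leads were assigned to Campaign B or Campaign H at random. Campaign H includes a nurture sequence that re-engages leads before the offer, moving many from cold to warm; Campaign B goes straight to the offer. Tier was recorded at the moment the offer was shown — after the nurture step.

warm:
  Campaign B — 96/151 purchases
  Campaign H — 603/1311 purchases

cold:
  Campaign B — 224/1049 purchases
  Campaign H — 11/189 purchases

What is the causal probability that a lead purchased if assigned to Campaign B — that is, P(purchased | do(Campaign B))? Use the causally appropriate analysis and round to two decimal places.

0.27

The distribution of engagement tier is itself part of what the campaign does — it is an intermediate outcome. Holding it fixed would remove that part of the effect; the total effect is the pooled difference.
So P(outcome | do(Campaign B)) is just the pooled rate for Campaign B: 320/1200 = 0.267.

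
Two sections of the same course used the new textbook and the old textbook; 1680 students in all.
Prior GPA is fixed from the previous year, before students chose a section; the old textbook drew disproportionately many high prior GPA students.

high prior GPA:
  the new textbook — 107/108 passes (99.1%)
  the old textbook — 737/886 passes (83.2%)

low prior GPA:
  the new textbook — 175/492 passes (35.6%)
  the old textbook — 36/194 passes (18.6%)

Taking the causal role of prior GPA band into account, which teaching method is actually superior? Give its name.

Prior GPA band is set before the teaching method has any effect — it is not caused by the teaching method — and it independently drives the outcome. That makes it a confounder, so the causal comparison is within prior GPA band levels.
Within each level — high prior GPA: 99.1% vs 83.2%; low prior GPA: 35.6% vs 18.6% — the new textbook is higher every time.

the new textbook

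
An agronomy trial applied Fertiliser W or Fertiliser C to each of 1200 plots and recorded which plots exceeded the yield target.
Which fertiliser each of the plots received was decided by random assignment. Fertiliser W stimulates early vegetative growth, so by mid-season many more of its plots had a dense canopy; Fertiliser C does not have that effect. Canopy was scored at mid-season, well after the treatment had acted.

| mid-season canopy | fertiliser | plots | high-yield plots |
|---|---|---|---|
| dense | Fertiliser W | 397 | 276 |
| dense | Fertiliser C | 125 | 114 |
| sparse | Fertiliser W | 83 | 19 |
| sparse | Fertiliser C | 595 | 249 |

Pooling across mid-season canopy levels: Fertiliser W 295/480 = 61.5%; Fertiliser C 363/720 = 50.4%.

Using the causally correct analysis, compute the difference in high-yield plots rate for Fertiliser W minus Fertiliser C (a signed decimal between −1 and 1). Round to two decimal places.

Mid-season canopy is downstream of the fertiliser. One should not condition on a consequence of treatment, so the overall rates are the right comparison.
The causal difference is the pooled difference: 0.615 − 0.504 = +0.110.

+0.11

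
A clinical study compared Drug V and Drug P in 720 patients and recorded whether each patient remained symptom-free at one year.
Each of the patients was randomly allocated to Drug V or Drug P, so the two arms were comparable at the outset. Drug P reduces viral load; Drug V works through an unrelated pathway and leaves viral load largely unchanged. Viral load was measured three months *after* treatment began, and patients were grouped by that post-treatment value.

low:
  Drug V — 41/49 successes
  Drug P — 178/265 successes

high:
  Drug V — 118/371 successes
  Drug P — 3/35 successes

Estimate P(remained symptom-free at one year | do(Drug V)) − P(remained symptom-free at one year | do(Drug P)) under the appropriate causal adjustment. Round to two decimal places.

Stratifying would compare drugs among patients the drugs themselves sorted into viral load groups — a form of selection on an intermediate. The unconditioned pooled rates give the total causal effect.
The causal difference is the pooled difference: 0.379 − 0.603 = -0.225.

-0.22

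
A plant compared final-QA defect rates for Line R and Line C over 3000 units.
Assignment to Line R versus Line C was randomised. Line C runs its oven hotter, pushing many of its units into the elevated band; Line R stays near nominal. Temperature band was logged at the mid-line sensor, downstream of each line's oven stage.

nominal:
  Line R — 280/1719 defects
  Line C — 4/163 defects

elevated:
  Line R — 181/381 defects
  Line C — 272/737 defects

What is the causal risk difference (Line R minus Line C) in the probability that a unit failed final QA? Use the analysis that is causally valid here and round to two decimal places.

The in-process temperature band-specific comparison favours Line C throughout, but the pooled figures favour Line R. The question is whether to condition on in-process temperature band.
Stratifying would compare lines among units the lines themselves sorted into in-process temperature band groups — a form of selection on an intermediate. The unconditioned pooled rates give the total causal effect.
The causal difference is the pooled difference: 0.220 − 0.307 = -0.087.

-0.09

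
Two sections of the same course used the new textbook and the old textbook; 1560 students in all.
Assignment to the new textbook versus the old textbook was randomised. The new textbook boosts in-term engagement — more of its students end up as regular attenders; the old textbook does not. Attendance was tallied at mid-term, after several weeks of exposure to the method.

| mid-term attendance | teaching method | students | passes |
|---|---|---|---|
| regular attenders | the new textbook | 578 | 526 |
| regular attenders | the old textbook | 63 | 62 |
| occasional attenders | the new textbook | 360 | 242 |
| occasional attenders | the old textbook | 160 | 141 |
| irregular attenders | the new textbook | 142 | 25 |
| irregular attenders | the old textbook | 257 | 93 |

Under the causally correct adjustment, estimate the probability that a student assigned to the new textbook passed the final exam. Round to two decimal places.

0.73

the old textbook is higher inside every mid-term attendance stratum but the new textbook is higher in aggregate. Whether to stratify depends on how mid-term attendance relates to the teaching method.
Because the teaching method influences mid-term attendance, mid-term attendance is a post-treatment mediator, not a confounder. Stratifying on it would bias the estimate; the causal effect is the crude pooled difference.
So P(outcome | do(the new textbook)) is just the pooled rate for the new textbook: 793/1080 = 0.734.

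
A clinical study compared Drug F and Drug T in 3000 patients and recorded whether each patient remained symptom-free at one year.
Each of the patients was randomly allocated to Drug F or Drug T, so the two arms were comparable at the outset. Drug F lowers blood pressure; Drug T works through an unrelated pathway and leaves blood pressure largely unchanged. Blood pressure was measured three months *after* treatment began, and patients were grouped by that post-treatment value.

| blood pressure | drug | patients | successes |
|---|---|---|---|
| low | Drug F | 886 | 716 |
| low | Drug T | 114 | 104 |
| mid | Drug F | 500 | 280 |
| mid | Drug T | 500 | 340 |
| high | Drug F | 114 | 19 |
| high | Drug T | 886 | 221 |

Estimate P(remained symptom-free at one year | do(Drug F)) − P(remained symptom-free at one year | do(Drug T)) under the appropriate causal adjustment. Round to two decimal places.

The blood pressure-specific comparison favours Drug T throughout, but the pooled figures favour Drug F. The question is whether to condition on blood pressure.
Blood pressure here is a post-treatment variable shaped by the drug; conditioning on it would introduce bias rather than remove it. The overall comparison is the causal one.
The causal difference is the pooled difference: 0.677 − 0.443 = +0.233.

+0.23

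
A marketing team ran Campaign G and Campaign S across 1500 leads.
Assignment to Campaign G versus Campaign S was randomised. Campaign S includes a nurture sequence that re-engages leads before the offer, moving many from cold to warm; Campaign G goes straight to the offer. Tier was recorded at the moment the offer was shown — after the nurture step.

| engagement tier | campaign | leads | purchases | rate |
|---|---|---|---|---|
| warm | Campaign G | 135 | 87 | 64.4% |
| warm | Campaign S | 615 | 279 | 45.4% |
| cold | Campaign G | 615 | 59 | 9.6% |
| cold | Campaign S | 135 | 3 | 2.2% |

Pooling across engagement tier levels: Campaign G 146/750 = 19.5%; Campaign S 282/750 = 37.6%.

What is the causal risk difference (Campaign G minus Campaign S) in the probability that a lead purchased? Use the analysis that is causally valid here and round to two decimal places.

Because the campaign influences engagement tier, engagement tier is a post-treatment mediator, not a confounder. Stratifying on it would bias the estimate; the causal effect is the crude pooled difference.
The causal difference is the pooled difference: 0.195 − 0.376 = -0.181.

-0.18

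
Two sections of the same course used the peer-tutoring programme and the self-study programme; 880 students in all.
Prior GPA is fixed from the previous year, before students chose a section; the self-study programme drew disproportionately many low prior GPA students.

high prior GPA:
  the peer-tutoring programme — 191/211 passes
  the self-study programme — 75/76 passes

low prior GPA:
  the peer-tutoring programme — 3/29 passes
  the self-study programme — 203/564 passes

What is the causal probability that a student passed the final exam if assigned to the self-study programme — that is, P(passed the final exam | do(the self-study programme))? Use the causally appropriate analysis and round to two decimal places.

0.56

The prior GPA band-specific comparison favours the self-study programme throughout, but the pooled figures favour the peer-tutoring programme. The question is whether to condition on prior GPA band.
Nothing the teaching method does changes prior GPA band; the imbalance is an allocation artefact. With prior GPA band also predicting the outcome, the pooled figure is confounded, and the within-stratum comparison is the causal one.
Standardising the self-study programme to the population prior GPA band mix: 0.326·75/76 + 0.674·203/564 = 0.564.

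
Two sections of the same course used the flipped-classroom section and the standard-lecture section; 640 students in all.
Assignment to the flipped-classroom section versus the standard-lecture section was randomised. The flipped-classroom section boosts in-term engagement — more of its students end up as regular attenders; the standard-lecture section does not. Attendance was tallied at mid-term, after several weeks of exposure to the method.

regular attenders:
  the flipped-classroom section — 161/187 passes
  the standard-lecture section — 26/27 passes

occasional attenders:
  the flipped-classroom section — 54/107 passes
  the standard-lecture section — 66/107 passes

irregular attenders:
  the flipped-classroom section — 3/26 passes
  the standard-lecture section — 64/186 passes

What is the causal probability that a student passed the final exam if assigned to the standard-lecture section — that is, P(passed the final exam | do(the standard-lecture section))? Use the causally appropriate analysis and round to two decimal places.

0.49

Within every mid-term attendance level the standard-lecture section has the higher rate, yet pooled the flipped-classroom section does — Simpson's reversal.
Mid-term attendance lies on the pathway teaching method → mid-term attendance → outcome, so adjusting for it blocks the indirect effect. For the total causal effect of teaching method, use the unadjusted pooled rates.
So P(outcome | do(the standard-lecture section)) is just the pooled rate for the standard-lecture section: 156/320 = 0.487.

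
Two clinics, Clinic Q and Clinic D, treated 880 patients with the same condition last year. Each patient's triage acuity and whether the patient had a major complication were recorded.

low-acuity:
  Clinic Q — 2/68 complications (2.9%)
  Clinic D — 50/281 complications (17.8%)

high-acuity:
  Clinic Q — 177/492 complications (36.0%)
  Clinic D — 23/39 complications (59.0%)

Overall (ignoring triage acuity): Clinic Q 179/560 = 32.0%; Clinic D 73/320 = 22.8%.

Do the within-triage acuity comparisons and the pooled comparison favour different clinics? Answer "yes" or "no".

Within each triage acuity level (low-acuity 2.9% vs 17.8%; high-acuity 36.0% vs 59.0%), Clinic Q has the lower rate every time. Pooled: 32.0% vs 22.8% — Clinic D has the lower rate overall. The two comparisons disagree.

yes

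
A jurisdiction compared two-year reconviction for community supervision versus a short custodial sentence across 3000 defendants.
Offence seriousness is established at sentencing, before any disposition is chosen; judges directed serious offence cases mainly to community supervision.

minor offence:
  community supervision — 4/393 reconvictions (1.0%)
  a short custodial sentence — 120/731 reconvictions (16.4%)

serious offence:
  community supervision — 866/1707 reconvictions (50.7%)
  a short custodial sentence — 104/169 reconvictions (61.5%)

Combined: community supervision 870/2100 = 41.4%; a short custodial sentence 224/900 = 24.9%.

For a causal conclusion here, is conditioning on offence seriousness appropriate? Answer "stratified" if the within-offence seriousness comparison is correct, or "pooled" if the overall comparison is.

The offence seriousness-specific comparison favours community supervision throughout, but the pooled figures favour a short custodial sentence. The question is whether to condition on offence seriousness.
Offence seriousness differs across dispositions for reasons unrelated to any effect of the disposition itself, and it separately predicts the outcome — a classic confounder. We must compare within offence seriousness levels.
Within each level — minor offence: 1.0% vs 16.4%; serious offence: 50.7% vs 61.5% — community supervision is lower every time.

stratified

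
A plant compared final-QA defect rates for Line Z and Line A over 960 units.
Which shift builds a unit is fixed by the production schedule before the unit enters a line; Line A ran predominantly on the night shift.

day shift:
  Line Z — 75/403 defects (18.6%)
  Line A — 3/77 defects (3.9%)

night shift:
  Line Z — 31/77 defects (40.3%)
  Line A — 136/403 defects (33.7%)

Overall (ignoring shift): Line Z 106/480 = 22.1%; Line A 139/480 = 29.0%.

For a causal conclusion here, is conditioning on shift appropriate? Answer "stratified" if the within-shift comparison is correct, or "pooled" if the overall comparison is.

stratified

Nothing the line does changes shift; the imbalance is an allocation artefact. With shift also predicting the outcome, the pooled figure is confounded, and the within-stratum comparison is the causal one.
Within each level — day shift: 18.6% vs 3.9%; night shift: 40.3% vs 33.7% — Line A is lower every time.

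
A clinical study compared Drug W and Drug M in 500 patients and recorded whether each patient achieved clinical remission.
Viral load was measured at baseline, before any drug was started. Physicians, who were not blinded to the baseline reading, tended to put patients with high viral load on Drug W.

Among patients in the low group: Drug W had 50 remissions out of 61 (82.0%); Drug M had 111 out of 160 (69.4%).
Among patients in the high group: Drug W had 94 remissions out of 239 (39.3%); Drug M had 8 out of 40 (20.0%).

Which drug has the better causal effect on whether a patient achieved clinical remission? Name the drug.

Drug W

Here viral load is a common cause — it drives both which drug a case falls under and the outcome. The crude comparison mixes populations; the stratum-specific rates are the causally relevant ones.
Within each level — low: 82.0% vs 69.4%; high: 39.3% vs 20.0% — Drug W is higher every time.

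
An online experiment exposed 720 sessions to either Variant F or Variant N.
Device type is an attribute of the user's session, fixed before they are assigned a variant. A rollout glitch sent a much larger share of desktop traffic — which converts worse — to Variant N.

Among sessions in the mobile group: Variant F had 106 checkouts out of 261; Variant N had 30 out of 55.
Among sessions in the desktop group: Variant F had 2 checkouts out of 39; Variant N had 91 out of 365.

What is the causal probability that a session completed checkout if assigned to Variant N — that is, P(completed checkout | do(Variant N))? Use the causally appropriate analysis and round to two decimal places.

Within every device type level Variant N has the higher rate, yet pooled Variant F does — Simpson's reversal.
Since device type is a pre-existing factor (not a product of the variant) and it affects the outcome on its own, it is a confounder. The stratified rates, not the pooled rate, identify the causal effect.
Standardising Variant N to the population device type mix: 0.439·30/55 + 0.561·91/365 = 0.379.

0.38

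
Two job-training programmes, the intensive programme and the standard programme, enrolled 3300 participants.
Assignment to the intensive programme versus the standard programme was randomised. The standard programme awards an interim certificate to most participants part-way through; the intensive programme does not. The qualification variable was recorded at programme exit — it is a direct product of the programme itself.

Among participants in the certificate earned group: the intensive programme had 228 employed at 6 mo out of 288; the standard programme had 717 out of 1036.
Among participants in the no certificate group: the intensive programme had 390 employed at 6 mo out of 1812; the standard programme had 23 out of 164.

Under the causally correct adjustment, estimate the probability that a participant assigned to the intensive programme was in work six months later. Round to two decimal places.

The qualification attained during the programme-specific comparison favours the intensive programme throughout, but the pooled figures favour the standard programme. The question is whether to condition on qualification attained during the programme.
Qualification attained during the programme here is a post-treatment variable shaped by the programme; conditioning on it would introduce bias rather than remove it. The overall comparison is the causal one.
So P(outcome | do(the intensive programme)) is just the pooled rate for the intensive programme: 618/2100 = 0.294.

0.29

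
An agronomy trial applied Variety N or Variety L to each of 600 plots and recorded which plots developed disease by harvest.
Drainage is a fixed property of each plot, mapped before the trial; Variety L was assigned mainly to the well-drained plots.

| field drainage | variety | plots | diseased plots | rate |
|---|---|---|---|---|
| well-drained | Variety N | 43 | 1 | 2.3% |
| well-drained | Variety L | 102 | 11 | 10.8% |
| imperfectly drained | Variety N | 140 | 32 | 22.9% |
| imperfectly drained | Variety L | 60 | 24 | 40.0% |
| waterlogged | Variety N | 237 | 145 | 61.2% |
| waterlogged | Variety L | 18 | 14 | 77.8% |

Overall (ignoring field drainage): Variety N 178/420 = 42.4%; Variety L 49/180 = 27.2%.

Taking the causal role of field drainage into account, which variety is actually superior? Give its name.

Variety N

Variety N is lower inside every field drainage stratum but Variety L is lower in aggregate. Whether to stratify depends on how field drainage relates to the variety.
Field drainage satisfies the back-door criterion: it is not a descendant of the variety, and it blocks the spurious path from variety to outcome. Adjusting for it (i.e., using the within-field drainage rates) gives the causal effect.
Within each level — well-drained: 2.3% vs 10.8%; imperfectly drained: 22.9% vs 40.0%; waterlogged: 61.2% vs 77.8% — Variety N is lower every time.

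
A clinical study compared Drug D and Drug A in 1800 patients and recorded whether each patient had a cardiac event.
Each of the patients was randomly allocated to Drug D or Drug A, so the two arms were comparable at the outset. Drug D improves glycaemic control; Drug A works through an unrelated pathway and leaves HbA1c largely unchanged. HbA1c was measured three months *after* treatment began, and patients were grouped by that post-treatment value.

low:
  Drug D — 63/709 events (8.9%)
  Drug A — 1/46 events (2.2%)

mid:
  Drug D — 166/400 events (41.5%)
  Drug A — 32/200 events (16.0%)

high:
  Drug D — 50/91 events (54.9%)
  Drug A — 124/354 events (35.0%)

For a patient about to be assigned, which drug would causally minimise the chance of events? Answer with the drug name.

Drug D

The stratified and pooled comparisons disagree (Drug A wins within each HbA1c; Drug D wins overall), so the answer turns on the causal role of HbA1c.
HbA1c is downstream of the drug. One should not condition on a consequence of treatment, so the overall rates are the right comparison.
Pooled: Drug D 23.2% vs Drug A 26.2%; Drug D is lower overall.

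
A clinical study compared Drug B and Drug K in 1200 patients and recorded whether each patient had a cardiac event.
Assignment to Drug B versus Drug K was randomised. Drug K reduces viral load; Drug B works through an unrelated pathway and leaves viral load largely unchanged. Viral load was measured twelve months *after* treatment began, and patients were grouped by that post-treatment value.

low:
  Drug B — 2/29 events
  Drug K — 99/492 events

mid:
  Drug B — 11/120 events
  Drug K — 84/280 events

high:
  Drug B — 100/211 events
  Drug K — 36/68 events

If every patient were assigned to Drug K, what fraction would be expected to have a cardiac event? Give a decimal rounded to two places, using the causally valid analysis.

0.26

Viral load is recorded after the drug and is itself shifted by it — it sits on the causal path from drug to outcome. Conditioning on a mediator would strip out part of the effect we want; the pooled comparison gives the total causal effect.
So P(outcome | do(Drug K)) is just the pooled rate for Drug K: 219/840 = 0.261.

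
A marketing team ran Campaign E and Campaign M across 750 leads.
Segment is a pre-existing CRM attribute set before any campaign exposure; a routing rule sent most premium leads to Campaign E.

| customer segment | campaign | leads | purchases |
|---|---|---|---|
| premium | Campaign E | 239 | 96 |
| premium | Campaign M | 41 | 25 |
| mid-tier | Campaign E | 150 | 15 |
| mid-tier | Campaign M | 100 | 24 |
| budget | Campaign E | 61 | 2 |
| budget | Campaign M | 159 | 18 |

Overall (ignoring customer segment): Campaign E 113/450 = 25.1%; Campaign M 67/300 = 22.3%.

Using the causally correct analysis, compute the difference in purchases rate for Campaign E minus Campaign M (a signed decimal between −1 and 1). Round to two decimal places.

Within every customer segment level Campaign M has the higher rate, yet pooled Campaign E does — Simpson's reversal.
Here customer segment is a common cause — it drives both which campaign a case falls under and the outcome. The crude comparison mixes populations; the stratum-specific rates are the causally relevant ones.
Adjusting over the population distribution of customer segment: 0.373·(0.402−0.610) + 0.333·(0.100−0.240) + 0.293·(0.033−0.113) = -0.148.

-0.15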